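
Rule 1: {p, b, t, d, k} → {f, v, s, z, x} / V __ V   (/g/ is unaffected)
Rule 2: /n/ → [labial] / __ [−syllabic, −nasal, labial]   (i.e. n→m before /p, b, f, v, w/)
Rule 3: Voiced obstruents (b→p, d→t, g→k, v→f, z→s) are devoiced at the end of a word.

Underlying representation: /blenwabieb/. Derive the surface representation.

Rule 1 (intervocalic spirantization): /b/ is a stop between vowels /a/ and /i/, so it spirantizes to the fricative [v]. /blenwabieb/ → blenwavieb.
Rule 2 (nasal place assimilation): /n/ precedes the labial consonant /w/, so it assimilates in place to [m]. /blenwavieb/ → blemwavieb.
Rule 3 (final devoicing): /b/ is a voiced obstruent in word-final position, so it devoices to [p]. /blemwavieb/ → blemwaviep.

blemwaviep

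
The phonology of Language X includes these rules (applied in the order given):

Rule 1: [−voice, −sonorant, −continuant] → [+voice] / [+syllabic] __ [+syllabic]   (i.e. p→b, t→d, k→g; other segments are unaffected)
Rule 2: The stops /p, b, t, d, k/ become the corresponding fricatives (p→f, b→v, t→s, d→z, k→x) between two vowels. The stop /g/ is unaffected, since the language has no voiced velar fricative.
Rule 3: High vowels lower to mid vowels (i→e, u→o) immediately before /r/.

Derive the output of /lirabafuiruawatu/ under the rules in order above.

Rule 1 (intervocalic voicing): /t/ is a voiceless stop between vowels /a/ and /u/, so it voices to [d]. /lirabafuiruawatu/ → lirabafuiruawadu.
Rule 2 (intervocalic spirantization): /b/ is a stop between vowels /a/ and /a/, so it spirantizes to the fricative [v]. /d/ is a stop between vowels /a/ and /u/, so it spirantizes to the fricative [z]. /lirabafuiruawadu/ → liravafuiruawazu.
Rule 3 (pre-rhotic lowering): /i/ is a high vowel immediately before /r/, so it lowers to [e]. /i/ is a high vowel immediately before /r/, so it lowers to [e]. /liravafuiruawazu/ → leravafueruawazu.

leravafueruawazu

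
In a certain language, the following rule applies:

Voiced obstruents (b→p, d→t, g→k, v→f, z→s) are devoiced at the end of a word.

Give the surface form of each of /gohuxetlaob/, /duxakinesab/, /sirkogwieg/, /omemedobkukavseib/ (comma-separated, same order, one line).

/gohuxetlaob/: /b/ is a voiced obstruent in word-final position, so it devoices to [p]. → [gohuxetlaop].
/duxakinesab/: /b/ is a voiced obstruent in word-final position, so it devoices to [p]. → [duxakinesap].
/sirkogwieg/: /g/ is a voiced obstruent in word-final position, so it devoices to [k]. → [sirkogwiek].
/omemedobkukavseib/: /b/ is a voiced obstruent in word-final position, so it devoices to [p]. → [omemedobkukavseip].

gohuxetlaop, duxakinesap, sirkogwiek, omemedobkukavseip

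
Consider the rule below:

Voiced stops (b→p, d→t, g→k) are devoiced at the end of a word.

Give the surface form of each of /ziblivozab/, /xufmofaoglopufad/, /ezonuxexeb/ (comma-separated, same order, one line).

ziblivozap, xufmofaoglopufat, ezonuxexep

/ziblivozab/: /b/ is a voiced stop in word-final position, so it devoices to [p]. → [ziblivozap].
/xufmofaoglopufad/: /d/ is a voiced stop in word-final position, so it devoices to [t]. → [xufmofaoglopufat].
/ezonuxexeb/: /b/ is a voiced stop in word-final position, so it devoices to [p]. → [ezonuxexep].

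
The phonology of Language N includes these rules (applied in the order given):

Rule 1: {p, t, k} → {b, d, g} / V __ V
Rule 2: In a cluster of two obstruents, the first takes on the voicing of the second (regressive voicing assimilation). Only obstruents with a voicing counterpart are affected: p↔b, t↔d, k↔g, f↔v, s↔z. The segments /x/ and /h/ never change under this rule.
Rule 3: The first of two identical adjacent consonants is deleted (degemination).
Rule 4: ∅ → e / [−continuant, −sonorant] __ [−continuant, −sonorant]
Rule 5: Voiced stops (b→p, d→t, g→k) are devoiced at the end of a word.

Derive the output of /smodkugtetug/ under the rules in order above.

smotekuketeduk

Rule 1 (intervocalic voicing): /t/ is a voiceless stop between vowels /e/ and /u/, so it voices to [d]. /smodkugtetug/ → smodkugtedug.
Rule 2 (regressive voicing assimilation): /d/ precedes the voiceless obstruent /k/, so it devoices to [t] by assimilation. /g/ precedes the voiceless obstruent /t/, so it devoices to [k] by assimilation. /smodkugtedug/ → smotkuktedug.
Rule 3 (degemination): no segment meets the environment; /smotkuktedug/ is unchanged.
Rule 4 (stop-cluster e-epenthesis): /t/ and /k/ form a stop–stop cluster, so [e] is inserted between them. /k/ and /t/ form a stop–stop cluster, so [e] is inserted between them. /smotkuktedug/ → smotekuketedug.
Rule 5 (final devoicing): /g/ is a voiced stop in word-final position, so it devoices to [k]. /smotekuketedug/ → smotekuketeduk.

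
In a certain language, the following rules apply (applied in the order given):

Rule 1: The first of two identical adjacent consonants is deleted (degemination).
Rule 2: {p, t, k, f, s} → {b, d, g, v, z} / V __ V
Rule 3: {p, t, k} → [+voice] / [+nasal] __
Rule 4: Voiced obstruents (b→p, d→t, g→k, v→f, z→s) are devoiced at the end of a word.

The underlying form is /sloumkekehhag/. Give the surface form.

sloumgegehak

Rule 1 (degemination): /hh/ is a geminate; the first /h/ deletes. /sloumkekehhag/ → sloumkekehag.
Rule 2 (intervocalic voicing): /k/ is a voiceless obstruent between vowels /e/ and /e/, so it voices to [g]. /sloumkekehag/ → sloumkegehag.
Rule 3 (post-nasal voicing): /k/ is a voiceless stop immediately after the nasal /m/, so it voices to [g]. /sloumkegehag/ → sloumgegehag.
Rule 4 (final devoicing): /g/ is a voiced obstruent in word-final position, so it devoices to [k]. /sloumgegehag/ → sloumgegehak.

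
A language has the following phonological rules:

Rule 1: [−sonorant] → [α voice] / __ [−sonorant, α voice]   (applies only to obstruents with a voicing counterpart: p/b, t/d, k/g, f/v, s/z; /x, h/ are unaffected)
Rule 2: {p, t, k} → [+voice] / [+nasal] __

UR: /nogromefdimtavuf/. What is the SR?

Rule 1 (regressive voicing assimilation): /f/ precedes the voiced obstruent /d/, so it voices to [v] by assimilation. /nogromefdimtavuf/ → nogromevdimtavuf.
Rule 2 (post-nasal voicing): /t/ is a voiceless stop immediately after the nasal /m/, so it voices to [d]. /nogromevdimtavuf/ → nogromevdimdavuf.

nogromevdimdavuf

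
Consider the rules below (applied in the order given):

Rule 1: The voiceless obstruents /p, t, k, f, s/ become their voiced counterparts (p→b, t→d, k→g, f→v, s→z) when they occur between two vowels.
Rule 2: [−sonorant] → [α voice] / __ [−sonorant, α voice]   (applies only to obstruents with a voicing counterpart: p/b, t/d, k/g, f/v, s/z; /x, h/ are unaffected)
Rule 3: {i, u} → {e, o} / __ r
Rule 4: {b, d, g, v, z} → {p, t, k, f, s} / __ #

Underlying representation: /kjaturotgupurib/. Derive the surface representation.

Rule 1 (intervocalic voicing): /t/ is a voiceless obstruent between vowels /a/ and /u/, so it voices to [d]. /p/ is a voiceless obstruent between vowels /u/ and /u/, so it voices to [b]. /kjaturotgupurib/ → kjadurotguburib.
Rule 2 (regressive voicing assimilation): /t/ precedes the voiced obstruent /g/, so it voices to [d] by assimilation. /kjadurotguburib/ → kjadurodguburib.
Rule 3 (pre-rhotic lowering): /u/ is a high vowel immediately before /r/, so it lowers to [o]. /u/ is a high vowel immediately before /r/, so it lowers to [o]. /kjadurodguburib/ → kjadorodguborib.
Rule 4 (final devoicing): /b/ is a voiced obstruent in word-final position, so it devoices to [p]. /kjadorodguborib/ → kjadorodguborip.

kjadorodguborip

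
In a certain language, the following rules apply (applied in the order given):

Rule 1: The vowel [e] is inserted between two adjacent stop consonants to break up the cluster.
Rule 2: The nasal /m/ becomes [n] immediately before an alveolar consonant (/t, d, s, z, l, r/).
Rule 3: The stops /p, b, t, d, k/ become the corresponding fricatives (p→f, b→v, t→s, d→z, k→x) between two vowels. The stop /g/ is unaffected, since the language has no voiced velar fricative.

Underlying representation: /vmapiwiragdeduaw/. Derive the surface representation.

Rule 1 (stop-cluster e-epenthesis): /g/ and /d/ form a stop–stop cluster, so [e] is inserted between them. /vmapiwiragdeduaw/ → vmapiwiragededuaw.
Rule 2 (nasal place assimilation): no segment meets the environment; /vmapiwiragededuaw/ is unchanged.
Rule 3 (intervocalic spirantization): /p/ is a stop between vowels /a/ and /i/, so it spirantizes to the fricative [f]. /d/ is a stop between vowels /e/ and /e/, so it spirantizes to the fricative [z]. /d/ is a stop between vowels /e/ and /u/, so it spirantizes to the fricative [z]. /vmapiwiragededuaw/ → vmafiwiragezezuaw.

vmafiwiragezezuaw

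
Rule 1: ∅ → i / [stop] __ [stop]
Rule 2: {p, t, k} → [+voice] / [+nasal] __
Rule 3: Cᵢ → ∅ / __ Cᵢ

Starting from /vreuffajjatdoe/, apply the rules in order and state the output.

vreufajatidoe

Rule 1 (stop-cluster i-epenthesis): /t/ and /d/ form a stop–stop cluster, so [i] is inserted between them. /vreuffajjatdoe/ → vreuffajjatidoe.
Rule 2 (post-nasal voicing): no segment meets the environment; /vreuffajjatidoe/ is unchanged.
Rule 3 (degemination): /ff/ is a geminate; the first /f/ deletes. /jj/ is a geminate; the first /j/ deletes. /vreuffajjatidoe/ → vreufajatidoe.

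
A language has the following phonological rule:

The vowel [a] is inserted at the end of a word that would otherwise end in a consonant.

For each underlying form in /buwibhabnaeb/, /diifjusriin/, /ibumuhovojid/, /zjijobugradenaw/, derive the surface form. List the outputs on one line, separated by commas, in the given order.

/buwibhabnaeb/: the form ends in the consonant /b/, so [a] is inserted word-finally. → [buwibhabnaeba].
/diifjusriin/: the form ends in the consonant /n/, so [a] is inserted word-finally. → [diifjusriina].
/ibumuhovojid/: the form ends in the consonant /d/, so [a] is inserted word-finally. → [ibumuhovojida].
/zjijobugradenaw/: the form ends in the consonant /w/, so [a] is inserted word-finally. → [zjijobugradenawa].

buwibhabnaeba, diifjusriina, ibumuhovojida, zjijobugradenawa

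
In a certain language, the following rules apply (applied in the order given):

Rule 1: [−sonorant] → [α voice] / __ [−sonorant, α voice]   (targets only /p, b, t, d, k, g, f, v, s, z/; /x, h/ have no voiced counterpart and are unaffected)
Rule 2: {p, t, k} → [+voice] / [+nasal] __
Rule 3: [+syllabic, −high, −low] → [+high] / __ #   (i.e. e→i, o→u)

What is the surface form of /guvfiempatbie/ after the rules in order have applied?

Rule 1 (regressive voicing assimilation): /v/ precedes the voiceless obstruent /f/, so it devoices to [f] by assimilation. /t/ precedes the voiced obstruent /b/, so it voices to [d] by assimilation. /guvfiempatbie/ → guffiempadbie.
Rule 2 (post-nasal voicing): /p/ is a voiceless stop immediately after the nasal /m/, so it voices to [b]. /guffiempadbie/ → guffiembadbie.
Rule 3 (final vowel raising): /e/ is a mid vowel in word-final position, so it raises to [i]. /guffiembadbie/ → guffiembadbii.

guffiembadbii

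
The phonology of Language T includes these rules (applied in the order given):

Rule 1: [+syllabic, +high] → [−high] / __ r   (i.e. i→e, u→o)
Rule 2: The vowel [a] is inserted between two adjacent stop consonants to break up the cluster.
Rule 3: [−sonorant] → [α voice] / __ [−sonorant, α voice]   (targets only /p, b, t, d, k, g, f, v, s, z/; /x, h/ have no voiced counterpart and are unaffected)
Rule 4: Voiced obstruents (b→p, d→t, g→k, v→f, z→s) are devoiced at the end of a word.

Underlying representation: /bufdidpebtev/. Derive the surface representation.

buvdidapebatef

Rule 1 (pre-rhotic lowering): no segment meets the environment; /bufdidpebtev/ is unchanged.
Rule 2 (stop-cluster a-epenthesis): /d/ and /p/ form a stop–stop cluster, so [a] is inserted between them. /b/ and /t/ form a stop–stop cluster, so [a] is inserted between them. /bufdidpebtev/ → bufdidapebatev.
Rule 3 (regressive voicing assimilation): /f/ precedes the voiced obstruent /d/, so it voices to [v] by assimilation. /bufdidapebatev/ → buvdidapebatev.
Rule 4 (final devoicing): /v/ is a voiced obstruent in word-final position, so it devoices to [f]. /buvdidapebatev/ → buvdidapebatef.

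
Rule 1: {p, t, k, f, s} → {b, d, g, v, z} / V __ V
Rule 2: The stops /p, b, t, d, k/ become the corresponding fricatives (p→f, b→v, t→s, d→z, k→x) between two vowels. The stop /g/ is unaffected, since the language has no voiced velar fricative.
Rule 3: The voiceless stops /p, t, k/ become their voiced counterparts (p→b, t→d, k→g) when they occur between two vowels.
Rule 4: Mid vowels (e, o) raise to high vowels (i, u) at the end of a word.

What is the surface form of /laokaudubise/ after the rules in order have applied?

laogauzuvizi

Rule 1 (intervocalic voicing): /k/ is a voiceless obstruent between vowels /o/ and /a/, so it voices to [g]. /s/ is a voiceless obstruent between vowels /i/ and /e/, so it voices to [z]. /laokaudubise/ → laogaudubize.
Rule 2 (intervocalic spirantization): /d/ is a stop between vowels /u/ and /u/, so it spirantizes to the fricative [z]. /b/ is a stop between vowels /u/ and /i/, so it spirantizes to the fricative [v]. /laogaudubize/ → laogauzuvize.
Rule 3 (intervocalic voicing): no segment meets the environment; /laogauzuvize/ is unchanged.
Rule 4 (final vowel raising): /e/ is a mid vowel in word-final position, so it raises to [i]. /laogauzuvize/ → laogauzuvizi.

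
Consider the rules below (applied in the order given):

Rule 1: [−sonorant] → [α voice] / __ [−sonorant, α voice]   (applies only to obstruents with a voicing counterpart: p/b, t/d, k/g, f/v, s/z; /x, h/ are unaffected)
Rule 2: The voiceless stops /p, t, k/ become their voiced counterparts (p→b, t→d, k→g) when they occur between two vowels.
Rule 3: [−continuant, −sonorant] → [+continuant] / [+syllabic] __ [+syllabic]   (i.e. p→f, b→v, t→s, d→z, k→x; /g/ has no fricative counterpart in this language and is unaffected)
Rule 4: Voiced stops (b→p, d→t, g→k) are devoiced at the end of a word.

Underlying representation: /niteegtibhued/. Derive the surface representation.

nizeektiphuet

Rule 1 (regressive voicing assimilation): /g/ precedes the voiceless obstruent /t/, so it devoices to [k] by assimilation. /b/ precedes the voiceless obstruent /h/, so it devoices to [p] by assimilation. /niteegtibhued/ → niteektiphued.
Rule 2 (intervocalic voicing): /t/ is a voiceless stop between vowels /i/ and /e/, so it voices to [d]. /niteektiphued/ → nideektiphued.
Rule 3 (intervocalic spirantization): /d/ is a stop between vowels /i/ and /e/, so it spirantizes to the fricative [z]. /nideektiphued/ → nizeektiphued.
Rule 4 (final devoicing): /d/ is a voiced stop in word-final position, so it devoices to [t]. /nizeektiphued/ → nizeektiphuet.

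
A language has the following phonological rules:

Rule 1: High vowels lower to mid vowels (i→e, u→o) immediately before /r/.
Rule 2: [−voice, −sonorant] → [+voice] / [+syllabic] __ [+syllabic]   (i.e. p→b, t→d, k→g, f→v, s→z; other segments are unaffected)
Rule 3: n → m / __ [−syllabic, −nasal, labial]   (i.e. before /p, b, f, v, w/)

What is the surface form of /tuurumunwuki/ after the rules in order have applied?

tuorumumwugi

Rule 1 (pre-rhotic lowering): /u/ is a high vowel immediately before /r/, so it lowers to [o]. /tuurumunwuki/ → tuorumunwuki.
Rule 2 (intervocalic voicing): /k/ is a voiceless obstruent between vowels /u/ and /i/, so it voices to [g]. /tuorumunwuki/ → tuorumunwugi.
Rule 3 (nasal place assimilation): /n/ precedes the labial consonant /w/, so it assimilates in place to [m]. /tuorumunwugi/ → tuorumumwugi.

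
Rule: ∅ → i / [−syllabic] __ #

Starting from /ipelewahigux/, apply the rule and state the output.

the form ends in the consonant /x/, so [i] is inserted word-finally.
Surface form: [ipelewahiguxi].

ipelewahiguxi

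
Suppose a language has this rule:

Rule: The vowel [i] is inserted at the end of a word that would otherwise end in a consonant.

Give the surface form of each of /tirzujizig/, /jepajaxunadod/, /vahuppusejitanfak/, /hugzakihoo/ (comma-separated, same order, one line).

tirzujizigi, jepajaxunadodi, vahuppusejitanfaki, hugzakihoo

/tirzujizig/: the form ends in the consonant /g/, so [i] is inserted word-finally. → [tirzujizigi].
/jepajaxunadod/: the form ends in the consonant /d/, so [i] is inserted word-finally. → [jepajaxunadodi].
/vahuppusejitanfak/: the form ends in the consonant /k/, so [i] is inserted word-finally. → [vahuppusejitanfaki].
/hugzakihoo/: the rule's environment is not met; surfaces unchanged as [hugzakihoo].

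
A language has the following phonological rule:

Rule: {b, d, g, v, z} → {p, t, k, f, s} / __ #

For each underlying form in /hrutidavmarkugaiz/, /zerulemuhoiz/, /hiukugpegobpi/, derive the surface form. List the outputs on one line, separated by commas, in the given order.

hrutidavmarkugais, zerulemuhois, hiukugpegobpi

/hrutidavmarkugaiz/: /z/ is a voiced obstruent in word-final position, so it devoices to [s]. → [hrutidavmarkugais].
/zerulemuhoiz/: /z/ is a voiced obstruent in word-final position, so it devoices to [s]. → [zerulemuhois].
/hiukugpegobpi/: the rule's environment is not met; surfaces unchanged as [hiukugpegobpi].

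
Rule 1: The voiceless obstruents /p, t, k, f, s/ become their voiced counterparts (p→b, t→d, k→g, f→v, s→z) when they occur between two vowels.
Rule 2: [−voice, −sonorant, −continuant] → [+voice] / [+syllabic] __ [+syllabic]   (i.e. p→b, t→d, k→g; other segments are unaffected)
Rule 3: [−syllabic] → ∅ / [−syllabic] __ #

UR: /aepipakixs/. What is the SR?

aebibagix

Rule 1 (intervocalic voicing): /p/ is a voiceless obstruent between vowels /e/ and /i/, so it voices to [b]. /p/ is a voiceless obstruent between vowels /i/ and /a/, so it voices to [b]. /k/ is a voiceless obstruent between vowels /a/ and /i/, so it voices to [g]. /aepipakixs/ → aebibagixs.
Rule 2 (intervocalic voicing): no segment meets the environment; /aebibagixs/ is unchanged.
Rule 3 (final cluster simplification): /s/ is the second consonant of a word-final cluster /xs/, so it deletes. /aebibagixs/ → aebibagix.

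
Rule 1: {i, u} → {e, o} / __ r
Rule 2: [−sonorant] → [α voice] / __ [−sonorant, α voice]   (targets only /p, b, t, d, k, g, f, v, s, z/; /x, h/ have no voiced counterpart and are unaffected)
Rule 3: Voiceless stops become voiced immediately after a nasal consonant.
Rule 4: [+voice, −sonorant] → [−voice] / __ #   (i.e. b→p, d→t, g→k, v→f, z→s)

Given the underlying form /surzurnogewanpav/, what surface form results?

Rule 1 (pre-rhotic lowering): /u/ is a high vowel immediately before /r/, so it lowers to [o]. /u/ is a high vowel immediately before /r/, so it lowers to [o]. /surzurnogewanpav/ → sorzornogewanpav.
Rule 2 (regressive voicing assimilation): no segment meets the environment; /sorzornogewanpav/ is unchanged.
Rule 3 (post-nasal voicing): /p/ is a voiceless stop immediately after the nasal /n/, so it voices to [b]. /sorzornogewanpav/ → sorzornogewanbav.
Rule 4 (final devoicing): /v/ is a voiced obstruent in word-final position, so it devoices to [f]. /sorzornogewanbav/ → sorzornogewanbaf.

sorzornogewanbaf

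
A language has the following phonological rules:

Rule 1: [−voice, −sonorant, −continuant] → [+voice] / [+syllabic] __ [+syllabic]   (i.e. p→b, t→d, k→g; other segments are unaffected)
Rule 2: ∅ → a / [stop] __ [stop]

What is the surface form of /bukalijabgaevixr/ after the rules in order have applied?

bugalijabagaevixr

Rule 1 (intervocalic voicing): /k/ is a voiceless stop between vowels /u/ and /a/, so it voices to [g]. /bukalijabgaevixr/ → bugalijabgaevixr.
Rule 2 (stop-cluster a-epenthesis): /b/ and /g/ form a stop–stop cluster, so [a] is inserted between them. /bugalijabgaevixr/ → bugalijabagaevixr.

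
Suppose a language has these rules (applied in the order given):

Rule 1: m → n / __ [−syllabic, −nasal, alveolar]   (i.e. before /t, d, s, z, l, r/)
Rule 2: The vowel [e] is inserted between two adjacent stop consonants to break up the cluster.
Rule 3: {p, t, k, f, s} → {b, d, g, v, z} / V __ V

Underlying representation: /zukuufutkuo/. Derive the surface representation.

Rule 1 (nasal place assimilation): no segment meets the environment; /zukuufutkuo/ is unchanged.
Rule 2 (stop-cluster e-epenthesis): /t/ and /k/ form a stop–stop cluster, so [e] is inserted between them. /zukuufutkuo/ → zukuufutekuo.
Rule 3 (intervocalic voicing): /k/ is a voiceless obstruent between vowels /u/ and /u/, so it voices to [g]. /f/ is a voiceless obstruent between vowels /u/ and /u/, so it voices to [v]. /t/ is a voiceless obstruent between vowels /u/ and /e/, so it voices to [d]. /k/ is a voiceless obstruent between vowels /e/ and /u/, so it voices to [g]. /zukuufutekuo/ → zuguuvudeguo.

zuguuvudeguo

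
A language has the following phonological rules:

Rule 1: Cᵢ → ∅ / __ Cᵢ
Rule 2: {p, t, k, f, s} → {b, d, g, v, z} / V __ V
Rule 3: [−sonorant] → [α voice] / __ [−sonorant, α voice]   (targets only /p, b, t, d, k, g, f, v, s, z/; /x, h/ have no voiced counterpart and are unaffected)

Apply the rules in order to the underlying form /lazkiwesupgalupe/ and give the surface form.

Rule 1 (degemination): no segment meets the environment; /lazkiwesupgalupe/ is unchanged.
Rule 2 (intervocalic voicing): /s/ is a voiceless obstruent between vowels /e/ and /u/, so it voices to [z]. /p/ is a voiceless obstruent between vowels /u/ and /e/, so it voices to [b]. /lazkiwesupgalupe/ → lazkiwezupgalube.
Rule 3 (regressive voicing assimilation): /z/ precedes the voiceless obstruent /k/, so it devoices to [s] by assimilation. /p/ precedes the voiced obstruent /g/, so it voices to [b] by assimilation. /lazkiwezupgalube/ → laskiwezubgalube.

laskiwezubgalube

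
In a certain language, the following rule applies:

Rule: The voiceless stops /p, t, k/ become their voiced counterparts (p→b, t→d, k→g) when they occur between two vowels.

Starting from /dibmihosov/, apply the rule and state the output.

dibmihosov

No segment of /dibmihosov/ meets the structural description of the rule, so the form surfaces unchanged.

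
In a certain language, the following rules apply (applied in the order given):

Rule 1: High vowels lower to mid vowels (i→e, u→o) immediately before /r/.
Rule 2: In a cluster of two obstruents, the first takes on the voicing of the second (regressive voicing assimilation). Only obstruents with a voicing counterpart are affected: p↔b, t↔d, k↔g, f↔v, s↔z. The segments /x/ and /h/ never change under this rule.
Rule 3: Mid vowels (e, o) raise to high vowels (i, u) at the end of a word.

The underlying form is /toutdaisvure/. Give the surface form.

Rule 1 (pre-rhotic lowering): /u/ is a high vowel immediately before /r/, so it lowers to [o]. /toutdaisvure/ → toutdaisvore.
Rule 2 (regressive voicing assimilation): /t/ precedes the voiced obstruent /d/, so it voices to [d] by assimilation. /s/ precedes the voiced obstruent /v/, so it voices to [z] by assimilation. /toutdaisvore/ → touddaizvore.
Rule 3 (final vowel raising): /e/ is a mid vowel in word-final position, so it raises to [i]. /touddaizvore/ → touddaizvori.

touddaizvori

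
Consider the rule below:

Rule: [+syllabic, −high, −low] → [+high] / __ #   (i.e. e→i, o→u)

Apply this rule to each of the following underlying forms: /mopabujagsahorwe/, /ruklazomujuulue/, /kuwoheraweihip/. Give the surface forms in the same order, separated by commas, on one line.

/mopabujagsahorwe/: /e/ is a mid vowel in word-final position, so it raises to [i]. → [mopabujagsahorwi].
/ruklazomujuulue/: /e/ is a mid vowel in word-final position, so it raises to [i]. → [ruklazomujuului].
/kuwoheraweihip/: the rule's environment is not met; surfaces unchanged as [kuwoheraweihip].

mopabujagsahorwi, ruklazomujuului, kuwoheraweihip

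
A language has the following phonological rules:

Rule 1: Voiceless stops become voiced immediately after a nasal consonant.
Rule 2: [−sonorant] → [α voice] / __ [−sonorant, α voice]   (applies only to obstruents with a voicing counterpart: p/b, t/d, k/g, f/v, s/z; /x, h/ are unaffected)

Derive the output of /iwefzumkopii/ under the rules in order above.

iwevzumgopii

Rule 1 (post-nasal voicing): /k/ is a voiceless stop immediately after the nasal /m/, so it voices to [g]. /iwefzumkopii/ → iwefzumgopii.
Rule 2 (regressive voicing assimilation): /f/ precedes the voiced obstruent /z/, so it voices to [v] by assimilation. /iwefzumgopii/ → iwevzumgopii.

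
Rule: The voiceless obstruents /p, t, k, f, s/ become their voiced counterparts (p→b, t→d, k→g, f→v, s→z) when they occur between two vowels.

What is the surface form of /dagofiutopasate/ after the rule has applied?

dagoviudobazade

/f/ is a voiceless obstruent between vowels /o/ and /i/, so it voices to [v].
/t/ is a voiceless obstruent between vowels /u/ and /o/, so it voices to [d].
/p/ is a voiceless obstruent between vowels /o/ and /a/, so it voices to [b].
/s/ is a voiceless obstruent between vowels /a/ and /a/, so it voices to [z].
/t/ is a voiceless obstruent between vowels /a/ and /e/, so it voices to [d].
Surface form: [dagoviudobazade].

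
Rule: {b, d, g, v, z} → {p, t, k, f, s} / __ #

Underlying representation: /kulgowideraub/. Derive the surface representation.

Scanning /kulgowideraub/: /g/ at position 4 is not in the conditioning environment; /d/ at position 8 is not in the conditioning environment; /b/ is a voiced obstruent in word-final position, so it devoices to [p].
Result: [kulgowideraup].

kulgowideraup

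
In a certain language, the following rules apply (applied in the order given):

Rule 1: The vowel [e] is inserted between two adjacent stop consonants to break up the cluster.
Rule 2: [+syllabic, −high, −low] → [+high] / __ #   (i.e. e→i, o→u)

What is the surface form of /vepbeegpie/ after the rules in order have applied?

Rule 1 (stop-cluster e-epenthesis): /p/ and /b/ form a stop–stop cluster, so [e] is inserted between them. /g/ and /p/ form a stop–stop cluster, so [e] is inserted between them. /vepbeegpie/ → vepebeegepie.
Rule 2 (final vowel raising): /e/ is a mid vowel in word-final position, so it raises to [i]. /vepebeegepie/ → vepebeegepii.

vepebeegepii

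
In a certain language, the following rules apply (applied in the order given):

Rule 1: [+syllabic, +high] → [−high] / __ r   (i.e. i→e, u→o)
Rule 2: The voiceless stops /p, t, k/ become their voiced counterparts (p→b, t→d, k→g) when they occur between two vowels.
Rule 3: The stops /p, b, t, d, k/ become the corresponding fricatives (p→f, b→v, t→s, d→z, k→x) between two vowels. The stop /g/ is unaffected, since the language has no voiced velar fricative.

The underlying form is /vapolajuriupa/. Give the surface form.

Rule 1 (pre-rhotic lowering): /u/ is a high vowel immediately before /r/, so it lowers to [o]. /vapolajuriupa/ → vapolajoriupa.
Rule 2 (intervocalic voicing): /p/ is a voiceless stop between vowels /a/ and /o/, so it voices to [b]. /p/ is a voiceless stop between vowels /u/ and /a/, so it voices to [b]. /vapolajoriupa/ → vabolajoriuba.
Rule 3 (intervocalic spirantization): /b/ is a stop between vowels /a/ and /o/, so it spirantizes to the fricative [v]. /b/ is a stop between vowels /u/ and /a/, so it spirantizes to the fricative [v]. /vabolajoriuba/ → vavolajoriuva.

vavolajoriuva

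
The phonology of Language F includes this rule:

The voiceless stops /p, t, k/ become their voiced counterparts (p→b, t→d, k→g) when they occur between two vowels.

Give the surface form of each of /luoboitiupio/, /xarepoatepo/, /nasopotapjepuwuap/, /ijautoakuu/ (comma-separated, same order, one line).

luoboidiubio, xareboadebo, nasobodapjebuwuap, ijaudoaguu

/luoboitiupio/: /t/ is a voiceless stop between vowels /i/ and /i/, so it voices to [d]. /p/ is a voiceless stop between vowels /u/ and /i/, so it voices to [b]. → [luoboidiubio].
/xarepoatepo/: /p/ is a voiceless stop between vowels /e/ and /o/, so it voices to [b]. /t/ is a voiceless stop between vowels /a/ and /e/, so it voices to [d]. /p/ is a voiceless stop between vowels /e/ and /o/, so it voices to [b]. → [xareboadebo].
/nasopotapjepuwuap/: /p/ is a voiceless stop between vowels /o/ and /o/, so it voices to [b]. /t/ is a voiceless stop between vowels /o/ and /a/, so it voices to [d]. /p/ is a voiceless stop between vowels /e/ and /u/, so it voices to [b]. → [nasobodapjebuwuap].
/ijautoakuu/: /t/ is a voiceless stop between vowels /u/ and /o/, so it voices to [d]. /k/ is a voiceless stop between vowels /a/ and /u/, so it voices to [g]. → [ijaudoaguu].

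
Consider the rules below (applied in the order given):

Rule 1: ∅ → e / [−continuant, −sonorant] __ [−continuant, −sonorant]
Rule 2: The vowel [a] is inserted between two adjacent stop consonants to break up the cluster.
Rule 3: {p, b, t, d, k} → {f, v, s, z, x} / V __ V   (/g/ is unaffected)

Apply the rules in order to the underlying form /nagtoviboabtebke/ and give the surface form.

Rule 1 (stop-cluster e-epenthesis): /g/ and /t/ form a stop–stop cluster, so [e] is inserted between them. /b/ and /t/ form a stop–stop cluster, so [e] is inserted between them. /b/ and /k/ form a stop–stop cluster, so [e] is inserted between them. /nagtoviboabtebke/ → nagetoviboabetebeke.
Rule 2 (stop-cluster a-epenthesis): no segment meets the environment; /nagetoviboabetebeke/ is unchanged.
Rule 3 (intervocalic spirantization): /t/ is a stop between vowels /e/ and /o/, so it spirantizes to the fricative [s]. /b/ is a stop between vowels /i/ and /o/, so it spirantizes to the fricative [v]. /b/ is a stop between vowels /a/ and /e/, so it spirantizes to the fricative [v]. /t/ is a stop between vowels /e/ and /e/, so it spirantizes to the fricative [s]. /b/ is a stop between vowels /e/ and /e/, so it spirantizes to the fricative [v]. /k/ is a stop between vowels /e/ and /e/, so it spirantizes to the fricative [x]. /nagetoviboabetebeke/ → nagesovivoavesevexe.

nagesovivoavesevexe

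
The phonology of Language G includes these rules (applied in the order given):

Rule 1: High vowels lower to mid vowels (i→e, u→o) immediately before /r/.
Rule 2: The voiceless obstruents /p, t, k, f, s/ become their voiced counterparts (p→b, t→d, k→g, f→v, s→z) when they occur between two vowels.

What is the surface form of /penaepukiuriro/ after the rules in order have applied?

penaebugiorero

Rule 1 (pre-rhotic lowering): /u/ is a high vowel immediately before /r/, so it lowers to [o]. /i/ is a high vowel immediately before /r/, so it lowers to [e]. /penaepukiuriro/ → penaepukiorero.
Rule 2 (intervocalic voicing): /p/ is a voiceless obstruent between vowels /e/ and /u/, so it voices to [b]. /k/ is a voiceless obstruent between vowels /u/ and /i/, so it voices to [g]. /penaepukiorero/ → penaebugiorero.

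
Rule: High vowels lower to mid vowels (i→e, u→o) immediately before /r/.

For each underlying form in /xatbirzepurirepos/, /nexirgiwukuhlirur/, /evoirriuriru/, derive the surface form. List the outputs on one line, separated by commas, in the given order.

xatberzeporerepos, nexergiwukuhleror, evoerrioreru

/xatbirzepurirepos/: /i/ is a high vowel immediately before /r/, so it lowers to [e]. /u/ is a high vowel immediately before /r/, so it lowers to [o]. /i/ is a high vowel immediately before /r/, so it lowers to [e]. → [xatberzeporerepos].
/nexirgiwukuhlirur/: /i/ is a high vowel immediately before /r/, so it lowers to [e]. /i/ is a high vowel immediately before /r/, so it lowers to [e]. /u/ is a high vowel immediately before /r/, so it lowers to [o]. → [nexergiwukuhleror].
/evoirriuriru/: /i/ is a high vowel immediately before /r/, so it lowers to [e]. /u/ is a high vowel immediately before /r/, so it lowers to [o]. /i/ is a high vowel immediately before /r/, so it lowers to [e]. → [evoerrioreru].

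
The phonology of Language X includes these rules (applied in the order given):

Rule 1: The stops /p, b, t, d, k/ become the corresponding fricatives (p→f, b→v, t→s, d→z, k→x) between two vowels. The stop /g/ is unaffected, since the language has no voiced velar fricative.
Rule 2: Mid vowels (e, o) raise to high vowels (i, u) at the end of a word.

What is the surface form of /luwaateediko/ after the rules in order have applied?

luwaaseezixu

Rule 1 (intervocalic spirantization): /t/ is a stop between vowels /a/ and /e/, so it spirantizes to the fricative [s]. /d/ is a stop between vowels /e/ and /i/, so it spirantizes to the fricative [z]. /k/ is a stop between vowels /i/ and /o/, so it spirantizes to the fricative [x]. /luwaateediko/ → luwaaseezixo.
Rule 2 (final vowel raising): /o/ is a mid vowel in word-final position, so it raises to [u]. /luwaaseezixo/ → luwaaseezixu.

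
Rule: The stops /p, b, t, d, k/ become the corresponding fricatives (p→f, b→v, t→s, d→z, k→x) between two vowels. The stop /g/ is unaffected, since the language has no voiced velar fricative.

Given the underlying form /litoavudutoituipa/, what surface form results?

lisoavuzusoisuifa

/t/ is a stop between vowels /i/ and /o/, so it spirantizes to the fricative [s].
/d/ is a stop between vowels /u/ and /u/, so it spirantizes to the fricative [z].
/t/ is a stop between vowels /u/ and /o/, so it spirantizes to the fricative [s].
/t/ is a stop between vowels /i/ and /u/, so it spirantizes to the fricative [s].
/p/ is a stop between vowels /i/ and /a/, so it spirantizes to the fricative [f].
Surface form: [lisoavuzusoisuifa].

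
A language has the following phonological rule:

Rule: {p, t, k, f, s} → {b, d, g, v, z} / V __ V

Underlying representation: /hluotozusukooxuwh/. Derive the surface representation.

/t/ is a voiceless obstruent between vowels /o/ and /o/, so it voices to [d].
/s/ is a voiceless obstruent between vowels /u/ and /u/, so it voices to [z].
/k/ is a voiceless obstruent between vowels /u/ and /o/, so it voices to [g].
Surface form: [hluodozuzugooxuwh].

hluodozuzugooxuwh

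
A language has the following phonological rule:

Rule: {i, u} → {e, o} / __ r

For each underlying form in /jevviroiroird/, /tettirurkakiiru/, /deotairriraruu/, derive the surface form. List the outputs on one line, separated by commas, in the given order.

jevveroeroerd, tetterorkakieru, deotaerreraruu

/jevviroiroird/: /i/ is a high vowel immediately before /r/, so it lowers to [e]. /i/ is a high vowel immediately before /r/, so it lowers to [e]. /i/ is a high vowel immediately before /r/, so it lowers to [e]. → [jevveroeroerd].
/tettirurkakiiru/: /i/ is a high vowel immediately before /r/, so it lowers to [e]. /u/ is a high vowel immediately before /r/, so it lowers to [o]. /i/ is a high vowel immediately before /r/, so it lowers to [e]. → [tetterorkakieru].
/deotairriraruu/: /i/ is a high vowel immediately before /r/, so it lowers to [e]. /i/ is a high vowel immediately before /r/, so it lowers to [e]. → [deotaerreraruu].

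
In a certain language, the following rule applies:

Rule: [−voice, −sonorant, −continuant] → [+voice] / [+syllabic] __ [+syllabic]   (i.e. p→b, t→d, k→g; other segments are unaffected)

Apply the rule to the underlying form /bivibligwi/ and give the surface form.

No segment of /bivibligwi/ meets the structural description of the rule, so the form surfaces unchanged.

bivibligwi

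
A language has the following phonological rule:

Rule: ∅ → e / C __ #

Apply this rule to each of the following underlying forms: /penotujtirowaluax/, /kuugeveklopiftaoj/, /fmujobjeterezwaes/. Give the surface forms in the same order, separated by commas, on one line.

penotujtirowaluaxe, kuugeveklopiftaoje, fmujobjeterezwaese

/penotujtirowaluax/: the form ends in the consonant /x/, so [e] is inserted word-finally. → [penotujtirowaluaxe].
/kuugeveklopiftaoj/: the form ends in the consonant /j/, so [e] is inserted word-finally. → [kuugeveklopiftaoje].
/fmujobjeterezwaes/: the form ends in the consonant /s/, so [e] is inserted word-finally. → [fmujobjeterezwaese].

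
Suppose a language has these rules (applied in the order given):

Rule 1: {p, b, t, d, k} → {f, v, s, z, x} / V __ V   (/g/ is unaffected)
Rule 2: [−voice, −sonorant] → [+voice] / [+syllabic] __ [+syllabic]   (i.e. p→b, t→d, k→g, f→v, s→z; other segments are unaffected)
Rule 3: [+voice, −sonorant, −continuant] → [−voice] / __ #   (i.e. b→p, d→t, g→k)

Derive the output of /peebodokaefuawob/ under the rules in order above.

peevozoxaevuawop

Rule 1 (intervocalic spirantization): /b/ is a stop between vowels /e/ and /o/, so it spirantizes to the fricative [v]. /d/ is a stop between vowels /o/ and /o/, so it spirantizes to the fricative [z]. /k/ is a stop between vowels /o/ and /a/, so it spirantizes to the fricative [x]. /peebodokaefuawob/ → peevozoxaefuawob.
Rule 2 (intervocalic voicing): /f/ is a voiceless obstruent between vowels /e/ and /u/, so it voices to [v]. /peevozoxaefuawob/ → peevozoxaevuawob.
Rule 3 (final devoicing): /b/ is a voiced stop in word-final position, so it devoices to [p]. /peevozoxaevuawob/ → peevozoxaevuawop.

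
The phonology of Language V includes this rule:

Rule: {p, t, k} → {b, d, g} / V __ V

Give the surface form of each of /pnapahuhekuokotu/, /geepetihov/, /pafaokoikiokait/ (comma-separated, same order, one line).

pnabahuheguogodu, geebedihov, pafaogoigiogait

/pnapahuhekuokotu/: /p/ is a voiceless stop between vowels /a/ and /a/, so it voices to [b]. /k/ is a voiceless stop between vowels /e/ and /u/, so it voices to [g]. /k/ is a voiceless stop between vowels /o/ and /o/, so it voices to [g]. /t/ is a voiceless stop between vowels /o/ and /u/, so it voices to [d]. → [pnabahuheguogodu].
/geepetihov/: /p/ is a voiceless stop between vowels /e/ and /e/, so it voices to [b]. /t/ is a voiceless stop between vowels /e/ and /i/, so it voices to [d]. → [geebedihov].
/pafaokoikiokait/: /k/ is a voiceless stop between vowels /o/ and /o/, so it voices to [g]. /k/ is a voiceless stop between vowels /i/ and /i/, so it voices to [g]. /k/ is a voiceless stop between vowels /o/ and /a/, so it voices to [g]. → [pafaogoigiogait].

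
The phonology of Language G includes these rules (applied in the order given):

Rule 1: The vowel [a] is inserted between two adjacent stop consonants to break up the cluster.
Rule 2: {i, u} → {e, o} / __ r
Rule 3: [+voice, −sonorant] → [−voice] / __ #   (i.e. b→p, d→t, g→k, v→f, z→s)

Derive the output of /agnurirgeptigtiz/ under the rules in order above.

Rule 1 (stop-cluster a-epenthesis): /p/ and /t/ form a stop–stop cluster, so [a] is inserted between them. /g/ and /t/ form a stop–stop cluster, so [a] is inserted between them. /agnurirgeptigtiz/ → agnurirgepatigatiz.
Rule 2 (pre-rhotic lowering): /u/ is a high vowel immediately before /r/, so it lowers to [o]. /i/ is a high vowel immediately before /r/, so it lowers to [e]. /agnurirgepatigatiz/ → agnorergepatigatiz.
Rule 3 (final devoicing): /z/ is a voiced obstruent in word-final position, so it devoices to [s]. /agnorergepatigatiz/ → agnorergepatigatis.

agnorergepatigatis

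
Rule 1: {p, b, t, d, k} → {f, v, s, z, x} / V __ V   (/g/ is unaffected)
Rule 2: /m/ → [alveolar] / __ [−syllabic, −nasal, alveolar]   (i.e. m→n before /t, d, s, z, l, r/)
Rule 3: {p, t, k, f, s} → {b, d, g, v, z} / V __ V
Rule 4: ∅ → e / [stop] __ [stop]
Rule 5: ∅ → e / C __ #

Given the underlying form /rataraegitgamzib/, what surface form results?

razaraegiteganzibe

Rule 1 (intervocalic spirantization): /t/ is a stop between vowels /a/ and /a/, so it spirantizes to the fricative [s]. /rataraegitgamzib/ → rasaraegitgamzib.
Rule 2 (nasal place assimilation): /m/ precedes the alveolar consonant /z/, so it assimilates in place to [n]. /rasaraegitgamzib/ → rasaraegitganzib.
Rule 3 (intervocalic voicing): /s/ is a voiceless obstruent between vowels /a/ and /a/, so it voices to [z]. /rasaraegitganzib/ → razaraegitganzib.
Rule 4 (stop-cluster e-epenthesis): /t/ and /g/ form a stop–stop cluster, so [e] is inserted between them. /razaraegitganzib/ → razaraegiteganzib.
Rule 5 (final e-epenthesis): the form ends in the consonant /b/, so [e] is inserted word-finally. /razaraegiteganzib/ → razaraegiteganzibe.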